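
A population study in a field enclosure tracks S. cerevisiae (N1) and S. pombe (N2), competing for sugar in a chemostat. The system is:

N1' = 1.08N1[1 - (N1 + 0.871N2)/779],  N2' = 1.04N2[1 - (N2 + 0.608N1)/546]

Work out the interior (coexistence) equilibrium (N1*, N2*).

Setting both brackets to zero gives the nullclines N1 + 0.871N2 = 779 and 0.608N1 + N2 = 546.
Substituting N2 = 546 - 0.608N1 into the first: N1(1 - 0.871·0.608) = 779 - 0.871·546.
So N1* = 303/0.47 = 645, and then N2* = 546 - 0.608·645 = 154.

N1* ≈ 645, N2* ≈ 154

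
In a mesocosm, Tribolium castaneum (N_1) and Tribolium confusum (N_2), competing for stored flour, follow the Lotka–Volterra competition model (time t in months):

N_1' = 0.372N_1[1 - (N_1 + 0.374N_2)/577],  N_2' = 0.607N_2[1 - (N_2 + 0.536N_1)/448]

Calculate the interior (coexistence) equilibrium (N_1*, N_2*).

Setting both brackets to zero gives the nullclines N_1 + 0.374N_2 = 577 and 0.536N_1 + N_2 = 448.
Substituting N_2 = 448 - 0.536N_1 into the first: N_1(1 - 0.374·0.536) = 577 - 0.374·448.
So N_1* = 409/0.8 = 512, and then N_2* = 448 - 0.536·512 = 174.

N_1* ≈ 512, N_2* ≈ 174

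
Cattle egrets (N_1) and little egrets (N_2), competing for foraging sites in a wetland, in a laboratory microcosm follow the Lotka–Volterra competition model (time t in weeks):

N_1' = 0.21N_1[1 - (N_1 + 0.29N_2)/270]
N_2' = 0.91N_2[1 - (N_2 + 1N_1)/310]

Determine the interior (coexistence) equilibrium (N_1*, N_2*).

N_1* ≈ 254, N_2* ≈ 56.3

Setting both brackets to zero gives the nullclines N_1 + 0.29N_2 = 270 and 1N_1 + N_2 = 310.
Substituting N_2 = 310 - 1N_1 into the first: N_1(1 - 0.29·1) = 270 - 0.29·310.
So N_1* = 180/0.71 = 254, and then N_2* = 310 - 1·254 = 56.3.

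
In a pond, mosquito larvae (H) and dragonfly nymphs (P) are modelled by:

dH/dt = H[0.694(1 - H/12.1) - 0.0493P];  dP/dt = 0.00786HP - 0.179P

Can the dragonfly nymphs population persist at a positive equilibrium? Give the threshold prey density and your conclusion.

The predator equation gives dP/dt > 0 only when H > 0.179/0.00786 = 22.8.
Without the predator, H → K = 12.1. Since 12.1 < 22.8, the predator cannot invade.

Threshold H = 22.8; K < 22.8, so no, the predator goes extinct.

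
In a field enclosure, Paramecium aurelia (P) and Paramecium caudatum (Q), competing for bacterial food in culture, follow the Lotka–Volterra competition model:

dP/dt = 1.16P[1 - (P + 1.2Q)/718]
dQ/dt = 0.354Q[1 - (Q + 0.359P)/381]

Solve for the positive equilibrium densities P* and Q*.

Setting both brackets to zero gives the nullclines P + 1.2Q = 718 and 0.359P + Q = 381.
Substituting Q = 381 - 0.359P into the first: P(1 - 1.2·0.359) = 718 - 1.2·381.
So P* = 261/0.569 = 458, and then Q* = 381 - 0.359·458 = 217.

P* ≈ 458, Q* ≈ 217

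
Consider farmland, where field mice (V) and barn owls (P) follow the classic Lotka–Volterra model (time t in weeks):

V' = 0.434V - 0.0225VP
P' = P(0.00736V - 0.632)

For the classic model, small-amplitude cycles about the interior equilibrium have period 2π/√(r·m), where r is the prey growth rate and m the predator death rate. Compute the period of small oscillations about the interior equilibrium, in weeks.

T ≈ 12 weeks

Here r = 0.434 and m = 0.632, so r·m = 0.274.
ω = √0.274 = 0.524 per week, hence T = 2π/ω ≈ 12 weeks.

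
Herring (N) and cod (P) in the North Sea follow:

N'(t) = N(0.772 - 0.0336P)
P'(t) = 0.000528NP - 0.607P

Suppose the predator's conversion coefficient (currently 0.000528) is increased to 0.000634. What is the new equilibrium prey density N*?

N* ≈ 957

At the interior fixed point, setting dP/dt = 0 with P > 0 fixes N* = (predator death rate)/(NP coefficient) — independent of the other coefficients.
With the change, N* = 0.607/0.000634 = 957; it falls from 1150.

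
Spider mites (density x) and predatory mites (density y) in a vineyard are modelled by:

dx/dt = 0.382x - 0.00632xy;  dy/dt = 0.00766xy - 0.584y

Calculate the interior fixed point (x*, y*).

x* ≈ 76.2, y* ≈ 60.4

Set dy/dt = 0 with y > 0: 0.00766x - 0.584 = 0, so x* = 0.584/0.00766 = 76.2.
Set dx/dt = 0 with x > 0: 0.382 - 0.00632y = 0, so y* = 0.382/0.00632 = 60.4.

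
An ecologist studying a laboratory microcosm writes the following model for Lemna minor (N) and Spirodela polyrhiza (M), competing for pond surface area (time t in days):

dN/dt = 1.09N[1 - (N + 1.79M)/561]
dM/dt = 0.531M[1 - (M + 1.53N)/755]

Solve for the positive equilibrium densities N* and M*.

Setting both brackets to zero gives the nullclines N + 1.79M = 561 and 1.53N + M = 755.
Substituting M = 755 - 1.53N into the first: N(1 - 1.79·1.53) = 561 - 1.79·755.
So N* = -790/-1.74 = 455, and then M* = 755 - 1.53·455 = 59.4.

N* ≈ 455, M* ≈ 59.4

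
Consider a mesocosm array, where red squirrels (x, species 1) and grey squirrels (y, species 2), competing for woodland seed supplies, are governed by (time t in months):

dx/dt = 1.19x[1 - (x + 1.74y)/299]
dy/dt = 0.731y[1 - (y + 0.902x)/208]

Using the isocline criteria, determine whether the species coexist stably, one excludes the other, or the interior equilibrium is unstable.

unstable coexistence (outcome depends on initial conditions)

Compare the nullcline intercepts: K1/α12 = 299/1.74 = 172 < K2 = 208; K2/α21 = 208/0.902 = 231 < K1 = 299.
Since both are reversed, neither can invade when rare; the interior point is a saddle.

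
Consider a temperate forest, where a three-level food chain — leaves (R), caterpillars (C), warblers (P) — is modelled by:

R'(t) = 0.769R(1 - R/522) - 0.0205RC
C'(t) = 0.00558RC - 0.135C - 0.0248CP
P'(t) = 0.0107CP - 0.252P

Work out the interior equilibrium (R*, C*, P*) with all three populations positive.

From dP/dt = 0: 0.0107C* = 0.252, so C* = 23.6.
From dR/dt = 0: 0.769(1 - R*/522) = 0.0205·23.6, giving R* = 522·(1 - 0.628) = 194.
From dC/dt = 0: 0.00558·194 - 0.135 = 0.0248P*, so P* = 0.949/0.0248 = 38.3.

R* ≈ 194, C* ≈ 23.6, P* ≈ 38.3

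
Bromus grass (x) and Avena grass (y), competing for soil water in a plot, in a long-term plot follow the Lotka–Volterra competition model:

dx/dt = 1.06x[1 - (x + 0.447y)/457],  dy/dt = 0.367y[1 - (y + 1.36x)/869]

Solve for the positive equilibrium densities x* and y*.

Setting both brackets to zero gives the nullclines x + 0.447y = 457 and 1.36x + y = 869.
Substituting y = 869 - 1.36x into the first: x(1 - 0.447·1.36) = 457 - 0.447·869.
So x* = 68.6/0.392 = 175, and then y* = 869 - 1.36·175 = 631.

x* ≈ 175, y* ≈ 631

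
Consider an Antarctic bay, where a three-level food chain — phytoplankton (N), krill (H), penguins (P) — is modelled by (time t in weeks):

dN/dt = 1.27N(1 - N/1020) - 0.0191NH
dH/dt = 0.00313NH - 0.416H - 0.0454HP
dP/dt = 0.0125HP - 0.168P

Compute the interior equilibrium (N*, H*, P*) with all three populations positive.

From dP/dt = 0: 0.0125H* = 0.168, so H* = 13.4.
From dN/dt = 0: 1.27(1 - N*/1020) = 0.0191·13.4, giving N* = 1020·(1 - 0.202) = 814.
From dH/dt = 0: 0.00313·814 - 0.416 = 0.0454P*, so P* = 2.13/0.0454 = 46.9.

N* ≈ 814, H* ≈ 13.4, P* ≈ 46.9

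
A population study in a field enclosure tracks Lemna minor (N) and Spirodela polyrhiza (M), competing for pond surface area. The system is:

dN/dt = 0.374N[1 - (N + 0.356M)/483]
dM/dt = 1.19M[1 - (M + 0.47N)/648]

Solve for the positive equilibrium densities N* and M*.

N* ≈ 303, M* ≈ 506

Setting both brackets to zero gives the nullclines N + 0.356M = 483 and 0.47N + M = 648.
Substituting M = 648 - 0.47N into the first: N(1 - 0.356·0.47) = 483 - 0.356·648.
So N* = 252/0.833 = 303, and then M* = 648 - 0.47·303 = 506.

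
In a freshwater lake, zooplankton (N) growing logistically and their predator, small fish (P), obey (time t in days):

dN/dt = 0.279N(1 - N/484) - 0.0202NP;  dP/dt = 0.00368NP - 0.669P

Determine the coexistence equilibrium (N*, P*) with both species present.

N* ≈ 182, P* ≈ 8.62

From dP/dt = 0 with P > 0: 0.00368N* = 0.669, so N* = 182.
Substitute into dN/dt = 0: 0.279(1 - 182/484) = 0.0202P*.
The bracket is 0.624, giving P* = 0.174/0.0202 = 8.62.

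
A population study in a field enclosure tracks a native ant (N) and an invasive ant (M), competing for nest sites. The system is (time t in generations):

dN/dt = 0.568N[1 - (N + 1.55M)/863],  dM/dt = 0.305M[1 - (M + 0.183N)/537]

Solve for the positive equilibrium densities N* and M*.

Setting both brackets to zero gives the nullclines N + 1.55M = 863 and 0.183N + M = 537.
Substituting M = 537 - 0.183N into the first: N(1 - 1.55·0.183) = 863 - 1.55·537.
So N* = 30.6/0.716 = 42.8, and then M* = 537 - 0.183·42.8 = 529.

N* ≈ 42.8, M* ≈ 529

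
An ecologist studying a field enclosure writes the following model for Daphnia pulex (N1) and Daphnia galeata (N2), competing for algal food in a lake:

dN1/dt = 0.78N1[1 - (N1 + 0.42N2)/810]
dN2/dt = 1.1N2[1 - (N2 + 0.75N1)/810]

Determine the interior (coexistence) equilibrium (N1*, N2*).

Setting both brackets to zero gives the nullclines N1 + 0.42N2 = 810 and 0.75N1 + N2 = 810.
Substituting N2 = 810 - 0.75N1 into the first: N1(1 - 0.42·0.75) = 810 - 0.42·810.
So N1* = 470/0.685 = 686, and then N2* = 810 - 0.75·686 = 296.

N1* ≈ 686, N2* ≈ 296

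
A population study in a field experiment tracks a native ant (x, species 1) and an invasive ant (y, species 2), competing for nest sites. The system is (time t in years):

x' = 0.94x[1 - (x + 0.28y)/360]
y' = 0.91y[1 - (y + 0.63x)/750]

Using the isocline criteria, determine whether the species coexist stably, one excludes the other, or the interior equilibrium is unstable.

stable coexistence

Compare the nullcline intercepts: K1/α12 = 360/0.28 = 1290 > K2 = 750; K2/α21 = 750/0.63 = 1190 > K1 = 360.
Since both inequalities hold, each species can invade when rare, so the interior equilibrium is stable.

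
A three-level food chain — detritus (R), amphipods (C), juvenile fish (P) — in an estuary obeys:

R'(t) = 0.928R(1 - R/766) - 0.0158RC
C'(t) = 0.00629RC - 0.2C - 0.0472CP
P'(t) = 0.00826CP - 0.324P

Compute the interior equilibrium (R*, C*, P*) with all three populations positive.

R* ≈ 254, C* ≈ 39.2, P* ≈ 29.7

From dP/dt = 0: 0.00826C* = 0.324, so C* = 39.2.
From dR/dt = 0: 0.928(1 - R*/766) = 0.0158·39.2, giving R* = 766·(1 - 0.668) = 254.
From dC/dt = 0: 0.00629·254 - 0.2 = 0.0472P*, so P* = 1.4/0.0472 = 29.7.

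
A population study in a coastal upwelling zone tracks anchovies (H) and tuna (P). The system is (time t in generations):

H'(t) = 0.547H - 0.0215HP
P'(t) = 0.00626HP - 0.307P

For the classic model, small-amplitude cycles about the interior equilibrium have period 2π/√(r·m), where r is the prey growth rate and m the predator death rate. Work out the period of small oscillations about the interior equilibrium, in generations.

Here r = 0.547 and m = 0.307, so r·m = 0.168.
ω = √0.168 = 0.41 per generation, hence T = 2π/ω ≈ 15.3 generations.

T ≈ 15.3 generations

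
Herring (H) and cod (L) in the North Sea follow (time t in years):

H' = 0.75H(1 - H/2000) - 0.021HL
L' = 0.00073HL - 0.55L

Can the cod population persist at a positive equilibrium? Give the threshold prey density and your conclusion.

The predator equation gives dL/dt > 0 only when H > 0.55/0.00073 = 753.
Without the predator, H → K = 2000. Since 2000 > 753, the predator can invade and persist.

Threshold H = 753; K > 753, so yes, the predator persists.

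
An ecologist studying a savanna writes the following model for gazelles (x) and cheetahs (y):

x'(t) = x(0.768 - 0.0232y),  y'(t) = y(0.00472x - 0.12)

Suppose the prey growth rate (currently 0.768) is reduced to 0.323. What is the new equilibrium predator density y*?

y* ≈ 13.9

At the interior fixed point, setting dx/dt = 0 with x > 0 fixes y* = (prey growth rate)/(xy coefficient) — independent of the other coefficients.
With the change, y* = 0.323/0.0232 = 13.9; it falls from 33.1.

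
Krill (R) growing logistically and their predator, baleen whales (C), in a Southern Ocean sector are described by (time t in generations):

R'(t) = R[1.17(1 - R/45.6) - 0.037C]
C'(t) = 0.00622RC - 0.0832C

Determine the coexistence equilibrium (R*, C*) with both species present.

R* ≈ 13.4, C* ≈ 22.3

From dC/dt = 0 with C > 0: 0.00622R* = 0.0832, so R* = 13.4.
Substitute into dR/dt = 0: 1.17(1 - 13.4/45.6) = 0.037C*.
The bracket is 0.707, giving C* = 0.827/0.037 = 22.3.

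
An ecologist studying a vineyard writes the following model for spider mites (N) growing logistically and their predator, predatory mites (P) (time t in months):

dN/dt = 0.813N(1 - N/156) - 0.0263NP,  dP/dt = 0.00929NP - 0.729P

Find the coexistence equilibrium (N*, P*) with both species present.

From dP/dt = 0 with P > 0: 0.00929N* = 0.729, so N* = 78.5.
Substitute into dN/dt = 0: 0.813(1 - 78.5/156) = 0.0263P*.
The bracket is 0.497, giving P* = 0.404/0.0263 = 15.4.

N* ≈ 78.5, P* ≈ 15.4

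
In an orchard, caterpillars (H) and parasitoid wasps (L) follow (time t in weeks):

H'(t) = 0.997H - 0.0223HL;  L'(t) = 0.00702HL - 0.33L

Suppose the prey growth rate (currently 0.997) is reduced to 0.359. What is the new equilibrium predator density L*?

At the interior fixed point, setting dH/dt = 0 with H > 0 fixes L* = (prey growth rate)/(HL coefficient) — independent of the other coefficients.
With the change, L* = 0.359/0.0223 = 16.1; it falls from 44.7.

L* ≈ 16.1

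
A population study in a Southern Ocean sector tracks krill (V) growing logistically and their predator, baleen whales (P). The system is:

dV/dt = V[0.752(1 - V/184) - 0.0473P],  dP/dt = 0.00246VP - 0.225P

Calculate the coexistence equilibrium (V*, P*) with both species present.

From dP/dt = 0 with P > 0: 0.00246V* = 0.225, so V* = 91.5.
Substitute into dV/dt = 0: 0.752(1 - 91.5/184) = 0.0473P*.
The bracket is 0.503, giving P* = 0.378/0.0473 = 8.

V* ≈ 91.5, P* ≈ 8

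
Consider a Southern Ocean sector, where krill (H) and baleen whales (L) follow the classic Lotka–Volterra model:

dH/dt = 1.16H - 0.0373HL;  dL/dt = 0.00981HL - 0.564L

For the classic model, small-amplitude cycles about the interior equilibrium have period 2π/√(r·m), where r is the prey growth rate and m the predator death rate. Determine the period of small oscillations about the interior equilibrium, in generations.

T ≈ 7.77 generations

Here r = 1.16 and m = 0.564, so r·m = 0.654.
ω = √0.654 = 0.809 per generation, hence T = 2π/ω ≈ 7.77 generations.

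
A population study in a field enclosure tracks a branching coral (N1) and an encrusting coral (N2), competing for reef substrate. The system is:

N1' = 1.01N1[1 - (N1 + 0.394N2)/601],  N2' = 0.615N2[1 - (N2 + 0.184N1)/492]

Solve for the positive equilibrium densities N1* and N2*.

Setting both brackets to zero gives the nullclines N1 + 0.394N2 = 601 and 0.184N1 + N2 = 492.
Substituting N2 = 492 - 0.184N1 into the first: N1(1 - 0.394·0.184) = 601 - 0.394·492.
So N1* = 407/0.928 = 439, and then N2* = 492 - 0.184·439 = 411.

N1* ≈ 439, N2* ≈ 411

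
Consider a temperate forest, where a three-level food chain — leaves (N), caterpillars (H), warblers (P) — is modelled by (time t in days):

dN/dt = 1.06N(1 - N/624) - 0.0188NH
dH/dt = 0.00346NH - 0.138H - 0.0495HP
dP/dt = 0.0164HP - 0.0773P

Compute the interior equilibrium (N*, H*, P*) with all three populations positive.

From dP/dt = 0: 0.0164H* = 0.0773, so H* = 4.71.
From dN/dt = 0: 1.06(1 - N*/624) = 0.0188·4.71, giving N* = 624·(1 - 0.0836) = 572.
From dH/dt = 0: 0.00346·572 - 0.138 = 0.0495P*, so P* = 1.84/0.0495 = 37.2.

N* ≈ 572, H* ≈ 4.71, P* ≈ 37.2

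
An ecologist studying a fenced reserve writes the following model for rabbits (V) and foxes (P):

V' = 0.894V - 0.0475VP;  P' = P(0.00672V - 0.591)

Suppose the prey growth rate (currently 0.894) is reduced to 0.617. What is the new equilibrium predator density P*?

P* ≈ 13

At the interior fixed point, setting dV/dt = 0 with V > 0 fixes P* = (prey growth rate)/(VP coefficient) — independent of the other coefficients.
With the change, P* = 0.617/0.0475 = 13; it falls from 18.8.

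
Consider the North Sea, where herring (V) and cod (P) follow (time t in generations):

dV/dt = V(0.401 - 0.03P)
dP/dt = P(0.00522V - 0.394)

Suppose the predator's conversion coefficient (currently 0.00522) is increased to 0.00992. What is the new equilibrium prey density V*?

At the interior fixed point, setting dP/dt = 0 with P > 0 fixes V* = (predator death rate)/(VP coefficient) — independent of the other coefficients.
With the change, V* = 0.394/0.00992 = 39.7; it falls from 75.5.

V* ≈ 39.7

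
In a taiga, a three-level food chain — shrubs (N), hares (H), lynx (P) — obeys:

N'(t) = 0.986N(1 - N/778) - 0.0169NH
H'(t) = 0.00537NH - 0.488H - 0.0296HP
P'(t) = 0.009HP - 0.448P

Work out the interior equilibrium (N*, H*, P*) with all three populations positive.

From dP/dt = 0: 0.009H* = 0.448, so H* = 49.8.
From dN/dt = 0: 0.986(1 - N*/778) = 0.0169·49.8, giving N* = 778·(1 - 0.853) = 114.
From dH/dt = 0: 0.00537·114 - 0.488 = 0.0296P*, so P* = 0.125/0.0296 = 4.23.

N* ≈ 114, H* ≈ 49.8, P* ≈ 4.23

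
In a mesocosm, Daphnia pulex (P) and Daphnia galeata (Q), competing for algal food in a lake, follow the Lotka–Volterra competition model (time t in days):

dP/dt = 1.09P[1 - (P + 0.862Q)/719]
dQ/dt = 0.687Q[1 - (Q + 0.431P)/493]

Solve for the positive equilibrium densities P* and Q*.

P* ≈ 468, Q* ≈ 291

Setting both brackets to zero gives the nullclines P + 0.862Q = 719 and 0.431P + Q = 493.
Substituting Q = 493 - 0.431P into the first: P(1 - 0.862·0.431) = 719 - 0.862·493.
So P* = 294/0.628 = 468, and then Q* = 493 - 0.431·468 = 291.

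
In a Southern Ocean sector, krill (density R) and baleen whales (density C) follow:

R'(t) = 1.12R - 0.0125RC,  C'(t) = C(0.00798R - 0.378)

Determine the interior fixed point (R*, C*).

Set dC/dt = 0 with C > 0: 0.00798R - 0.378 = 0, so R* = 0.378/0.00798 = 47.4.
Set dR/dt = 0 with R > 0: 1.12 - 0.0125C = 0, so C* = 1.12/0.0125 = 89.6.

R* ≈ 47.4, C* ≈ 89.6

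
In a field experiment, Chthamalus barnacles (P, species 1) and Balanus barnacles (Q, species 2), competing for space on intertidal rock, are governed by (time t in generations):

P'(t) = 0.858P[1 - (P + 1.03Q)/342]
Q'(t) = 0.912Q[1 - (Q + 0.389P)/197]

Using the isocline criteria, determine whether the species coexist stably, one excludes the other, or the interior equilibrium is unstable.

Compare the nullcline intercepts: K1/α12 = 342/1.03 = 332 > K2 = 197; K2/α21 = 197/0.389 = 506 > K1 = 342.
Since both inequalities hold, each species can invade when rare, so the interior equilibrium is stable.

stable coexistence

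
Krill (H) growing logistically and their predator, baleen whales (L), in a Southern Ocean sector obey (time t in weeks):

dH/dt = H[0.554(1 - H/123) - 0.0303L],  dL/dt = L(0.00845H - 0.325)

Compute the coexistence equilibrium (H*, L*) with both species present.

From dL/dt = 0 with L > 0: 0.00845H* = 0.325, so H* = 38.5.
Substitute into dH/dt = 0: 0.554(1 - 38.5/123) = 0.0303L*.
The bracket is 0.687, giving L* = 0.381/0.0303 = 12.6.

H* ≈ 38.5, L* ≈ 12.6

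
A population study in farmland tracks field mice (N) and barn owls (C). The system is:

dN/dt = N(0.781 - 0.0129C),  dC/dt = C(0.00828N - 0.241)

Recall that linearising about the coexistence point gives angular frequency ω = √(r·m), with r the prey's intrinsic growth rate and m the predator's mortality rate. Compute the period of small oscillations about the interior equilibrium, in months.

T ≈ 14.5 months

Here r = 0.781 and m = 0.241, so r·m = 0.188.
ω = √0.188 = 0.434 per month, hence T = 2π/ω ≈ 14.5 months.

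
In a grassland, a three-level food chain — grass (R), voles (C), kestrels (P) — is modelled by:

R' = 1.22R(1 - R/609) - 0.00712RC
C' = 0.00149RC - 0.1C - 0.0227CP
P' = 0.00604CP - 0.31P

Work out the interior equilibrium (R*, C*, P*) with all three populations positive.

R* ≈ 427, C* ≈ 51.3, P* ≈ 23.6

From dP/dt = 0: 0.00604C* = 0.31, so C* = 51.3.
From dR/dt = 0: 1.22(1 - R*/609) = 0.00712·51.3, giving R* = 609·(1 - 0.3) = 427.
From dC/dt = 0: 0.00149·427 - 0.1 = 0.0227P*, so P* = 0.536/0.0227 = 23.6.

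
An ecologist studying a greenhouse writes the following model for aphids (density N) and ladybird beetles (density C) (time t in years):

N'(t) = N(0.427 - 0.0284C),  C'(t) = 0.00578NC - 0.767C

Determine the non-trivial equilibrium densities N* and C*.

N* ≈ 133, C* ≈ 15

Set dC/dt = 0 with C > 0: 0.00578N - 0.767 = 0, so N* = 0.767/0.00578 = 133.
Set dN/dt = 0 with N > 0: 0.427 - 0.0284C = 0, so C* = 0.427/0.0284 = 15.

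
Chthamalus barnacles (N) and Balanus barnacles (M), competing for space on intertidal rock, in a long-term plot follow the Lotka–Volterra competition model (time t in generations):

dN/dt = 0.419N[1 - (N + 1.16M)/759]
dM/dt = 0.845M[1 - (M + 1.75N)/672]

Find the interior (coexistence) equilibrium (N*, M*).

Setting both brackets to zero gives the nullclines N + 1.16M = 759 and 1.75N + M = 672.
Substituting M = 672 - 1.75N into the first: N(1 - 1.16·1.75) = 759 - 1.16·672.
So N* = -20.5/-1.03 = 19.9, and then M* = 672 - 1.75·19.9 = 637.

N* ≈ 19.9, M* ≈ 637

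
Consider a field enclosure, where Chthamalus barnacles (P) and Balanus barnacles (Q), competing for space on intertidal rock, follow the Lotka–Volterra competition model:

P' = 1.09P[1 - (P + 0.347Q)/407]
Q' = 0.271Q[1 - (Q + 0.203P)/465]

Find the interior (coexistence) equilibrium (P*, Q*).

P* ≈ 264, Q* ≈ 411

Setting both brackets to zero gives the nullclines P + 0.347Q = 407 and 0.203P + Q = 465.
Substituting Q = 465 - 0.203P into the first: P(1 - 0.347·0.203) = 407 - 0.347·465.
So P* = 246/0.93 = 264, and then Q* = 465 - 0.203·264 = 411.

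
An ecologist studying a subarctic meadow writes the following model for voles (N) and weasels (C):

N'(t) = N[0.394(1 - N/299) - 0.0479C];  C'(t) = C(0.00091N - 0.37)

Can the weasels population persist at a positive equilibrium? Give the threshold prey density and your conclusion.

The predator equation gives dC/dt > 0 only when N > 0.37/0.00091 = 407.
Without the predator, N → K = 299. Since 299 < 407, the predator cannot invade.

Threshold N = 407; K < 407, so no, the predator goes extinct.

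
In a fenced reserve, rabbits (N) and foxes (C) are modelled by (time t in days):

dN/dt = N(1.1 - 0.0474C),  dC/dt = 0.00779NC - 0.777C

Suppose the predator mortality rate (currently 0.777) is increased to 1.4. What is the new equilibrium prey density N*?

N* ≈ 180

At the interior fixed point, setting dC/dt = 0 with C > 0 fixes N* = (predator death rate)/(NC coefficient) — independent of the other coefficients.
With the change, N* = 1.4/0.00779 = 180; it rises from 99.7.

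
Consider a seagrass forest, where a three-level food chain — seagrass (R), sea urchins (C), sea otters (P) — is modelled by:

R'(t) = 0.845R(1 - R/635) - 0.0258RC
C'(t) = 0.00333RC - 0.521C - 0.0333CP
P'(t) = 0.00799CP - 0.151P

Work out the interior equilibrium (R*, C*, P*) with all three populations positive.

From dP/dt = 0: 0.00799C* = 0.151, so C* = 18.9.
From dR/dt = 0: 0.845(1 - R*/635) = 0.0258·18.9, giving R* = 635·(1 - 0.577) = 269.
From dC/dt = 0: 0.00333·269 - 0.521 = 0.0333P*, so P* = 0.373/0.0333 = 11.2.

R* ≈ 269, C* ≈ 18.9, P* ≈ 11.2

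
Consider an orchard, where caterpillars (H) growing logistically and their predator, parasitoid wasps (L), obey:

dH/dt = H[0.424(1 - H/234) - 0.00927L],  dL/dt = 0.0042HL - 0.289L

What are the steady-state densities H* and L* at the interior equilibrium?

From dL/dt = 0 with L > 0: 0.0042H* = 0.289, so H* = 68.8.
Substitute into dH/dt = 0: 0.424(1 - 68.8/234) = 0.00927L*.
The bracket is 0.706, giving L* = 0.299/0.00927 = 32.3.

H* ≈ 68.8, L* ≈ 32.3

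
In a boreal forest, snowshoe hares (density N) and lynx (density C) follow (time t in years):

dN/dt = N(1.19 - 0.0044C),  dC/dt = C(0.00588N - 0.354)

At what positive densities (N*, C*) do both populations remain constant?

N* ≈ 60.2, C* ≈ 270

Set dC/dt = 0 with C > 0: 0.00588N - 0.354 = 0, so N* = 0.354/0.00588 = 60.2.
Set dN/dt = 0 with N > 0: 1.19 - 0.0044C = 0, so C* = 1.19/0.0044 = 270.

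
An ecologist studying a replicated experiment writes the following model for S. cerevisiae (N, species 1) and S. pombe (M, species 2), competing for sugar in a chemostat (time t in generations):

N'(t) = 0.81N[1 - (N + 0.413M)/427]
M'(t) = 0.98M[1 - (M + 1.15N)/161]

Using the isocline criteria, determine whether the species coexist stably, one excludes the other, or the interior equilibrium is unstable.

species 1 excludes species 2

Compare the nullcline intercepts: K1/α12 = 427/0.413 = 1030 > K2 = 161; K2/α21 = 161/1.15 = 140 < K1 = 427.
Since the inequalities point opposite ways, species 1 can invade but species 2 cannot.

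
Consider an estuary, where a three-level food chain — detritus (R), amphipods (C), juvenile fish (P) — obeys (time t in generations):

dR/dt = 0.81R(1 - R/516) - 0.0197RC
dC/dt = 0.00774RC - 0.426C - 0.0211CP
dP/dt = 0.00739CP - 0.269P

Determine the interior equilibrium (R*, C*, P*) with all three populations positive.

R* ≈ 59.2, C* ≈ 36.4, P* ≈ 1.52

From dP/dt = 0: 0.00739C* = 0.269, so C* = 36.4.
From dR/dt = 0: 0.81(1 - R*/516) = 0.0197·36.4, giving R* = 516·(1 - 0.885) = 59.2.
From dC/dt = 0: 0.00774·59.2 - 0.426 = 0.0211P*, so P* = 0.0321/0.0211 = 1.52.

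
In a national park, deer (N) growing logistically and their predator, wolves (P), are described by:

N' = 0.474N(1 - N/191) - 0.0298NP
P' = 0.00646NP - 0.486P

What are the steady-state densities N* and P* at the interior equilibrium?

N* ≈ 75.2, P* ≈ 9.64

From dP/dt = 0 with P > 0: 0.00646N* = 0.486, so N* = 75.2.
Substitute into dN/dt = 0: 0.474(1 - 75.2/191) = 0.0298P*.
The bracket is 0.606, giving P* = 0.287/0.0298 = 9.64.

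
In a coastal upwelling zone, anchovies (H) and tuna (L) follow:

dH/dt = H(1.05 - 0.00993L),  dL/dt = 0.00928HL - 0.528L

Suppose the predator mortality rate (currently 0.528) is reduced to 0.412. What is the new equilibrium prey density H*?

At the interior fixed point, setting dL/dt = 0 with L > 0 fixes H* = (predator death rate)/(HL coefficient) — independent of the other coefficients.
With the change, H* = 0.412/0.00928 = 44.4; it falls from 56.9.

H* ≈ 44.4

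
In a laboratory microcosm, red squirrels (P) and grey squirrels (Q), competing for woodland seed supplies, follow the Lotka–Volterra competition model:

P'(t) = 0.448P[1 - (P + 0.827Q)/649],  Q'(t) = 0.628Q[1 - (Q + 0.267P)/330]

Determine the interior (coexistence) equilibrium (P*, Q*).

P* ≈ 483, Q* ≈ 201

Setting both brackets to zero gives the nullclines P + 0.827Q = 649 and 0.267P + Q = 330.
Substituting Q = 330 - 0.267P into the first: P(1 - 0.827·0.267) = 649 - 0.827·330.
So P* = 376/0.779 = 483, and then Q* = 330 - 0.267·483 = 201.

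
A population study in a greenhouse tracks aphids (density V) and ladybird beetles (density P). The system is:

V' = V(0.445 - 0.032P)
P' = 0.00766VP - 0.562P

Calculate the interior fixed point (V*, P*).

Set dP/dt = 0 with P > 0: 0.00766V - 0.562 = 0, so V* = 0.562/0.00766 = 73.4.
Set dV/dt = 0 with V > 0: 0.445 - 0.032P = 0, so P* = 0.445/0.032 = 13.9.

V* ≈ 73.4, P* ≈ 13.9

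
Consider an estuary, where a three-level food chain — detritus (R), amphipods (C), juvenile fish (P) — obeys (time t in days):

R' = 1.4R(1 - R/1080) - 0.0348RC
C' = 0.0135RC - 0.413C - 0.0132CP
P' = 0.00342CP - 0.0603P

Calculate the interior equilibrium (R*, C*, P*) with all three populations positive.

From dP/dt = 0: 0.00342C* = 0.0603, so C* = 17.6.
From dR/dt = 0: 1.4(1 - R*/1080) = 0.0348·17.6, giving R* = 1080·(1 - 0.438) = 607.
From dC/dt = 0: 0.0135·607 - 0.413 = 0.0132P*, so P* = 7.78/0.0132 = 589.

R* ≈ 607, C* ≈ 17.6, P* ≈ 589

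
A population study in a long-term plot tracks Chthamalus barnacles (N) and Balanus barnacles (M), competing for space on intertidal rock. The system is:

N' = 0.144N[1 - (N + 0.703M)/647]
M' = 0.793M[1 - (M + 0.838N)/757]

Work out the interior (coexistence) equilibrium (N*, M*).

N* ≈ 279, M* ≈ 523

Setting both brackets to zero gives the nullclines N + 0.703M = 647 and 0.838N + M = 757.
Substituting M = 757 - 0.838N into the first: N(1 - 0.703·0.838) = 647 - 0.703·757.
So N* = 115/0.411 = 279, and then M* = 757 - 0.838·279 = 523.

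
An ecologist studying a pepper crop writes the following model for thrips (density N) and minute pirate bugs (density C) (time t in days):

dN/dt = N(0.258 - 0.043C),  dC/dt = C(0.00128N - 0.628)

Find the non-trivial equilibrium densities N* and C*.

Set dC/dt = 0 with C > 0: 0.00128N - 0.628 = 0, so N* = 0.628/0.00128 = 491.
Set dN/dt = 0 with N > 0: 0.258 - 0.043C = 0, so C* = 0.258/0.043 = 6.

N* ≈ 491, C* ≈ 6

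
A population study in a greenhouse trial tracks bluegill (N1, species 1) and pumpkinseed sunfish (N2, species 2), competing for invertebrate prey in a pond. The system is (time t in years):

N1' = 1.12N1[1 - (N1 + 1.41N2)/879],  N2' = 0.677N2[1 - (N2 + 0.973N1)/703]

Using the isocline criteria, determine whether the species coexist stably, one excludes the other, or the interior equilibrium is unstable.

Compare the nullcline intercepts: K1/α12 = 879/1.41 = 623 < K2 = 703; K2/α21 = 703/0.973 = 723 < K1 = 879.
Since both are reversed, neither can invade when rare; the interior point is a saddle.

unstable coexistence (outcome depends on initial conditions)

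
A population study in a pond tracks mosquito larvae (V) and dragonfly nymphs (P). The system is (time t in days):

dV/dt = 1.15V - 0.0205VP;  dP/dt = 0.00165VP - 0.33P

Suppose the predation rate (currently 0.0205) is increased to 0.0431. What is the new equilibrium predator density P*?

At the interior fixed point, setting dV/dt = 0 with V > 0 fixes P* = (prey growth rate)/(VP coefficient) — independent of the other coefficients.
With the change, P* = 1.15/0.0431 = 26.7; it falls from 56.1.

P* ≈ 26.7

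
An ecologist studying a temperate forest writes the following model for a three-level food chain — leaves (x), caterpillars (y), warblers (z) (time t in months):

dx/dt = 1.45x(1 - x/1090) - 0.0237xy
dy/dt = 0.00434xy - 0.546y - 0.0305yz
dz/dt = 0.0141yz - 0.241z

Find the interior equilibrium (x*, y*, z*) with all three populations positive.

x* ≈ 785, y* ≈ 17.1, z* ≈ 93.9

From dz/dt = 0: 0.0141y* = 0.241, so y* = 17.1.
From dx/dt = 0: 1.45(1 - x*/1090) = 0.0237·17.1, giving x* = 1090·(1 - 0.279) = 785.
From dy/dt = 0: 0.00434·785 - 0.546 = 0.0305z*, so z* = 2.86/0.0305 = 93.9.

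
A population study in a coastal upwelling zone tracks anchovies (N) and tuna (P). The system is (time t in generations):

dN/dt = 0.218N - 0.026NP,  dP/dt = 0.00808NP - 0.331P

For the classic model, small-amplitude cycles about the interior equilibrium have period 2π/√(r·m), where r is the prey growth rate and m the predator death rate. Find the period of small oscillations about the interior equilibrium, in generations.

T ≈ 23.4 generations

Here r = 0.218 and m = 0.331, so r·m = 0.0722.
ω = √0.0722 = 0.269 per generation, hence T = 2π/ω ≈ 23.4 generations.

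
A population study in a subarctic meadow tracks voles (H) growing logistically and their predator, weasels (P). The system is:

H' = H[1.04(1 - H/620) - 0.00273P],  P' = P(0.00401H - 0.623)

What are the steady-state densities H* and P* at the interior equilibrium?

H* ≈ 155, P* ≈ 285

From dP/dt = 0 with P > 0: 0.00401H* = 0.623, so H* = 155.
Substitute into dH/dt = 0: 1.04(1 - 155/620) = 0.00273P*.
The bracket is 0.749, giving P* = 0.779/0.00273 = 285.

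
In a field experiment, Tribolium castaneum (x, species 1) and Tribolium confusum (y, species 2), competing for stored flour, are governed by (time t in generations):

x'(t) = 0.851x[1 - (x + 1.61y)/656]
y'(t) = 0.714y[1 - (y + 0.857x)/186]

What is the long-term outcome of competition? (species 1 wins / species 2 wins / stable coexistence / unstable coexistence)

Compare the nullcline intercepts: K1/α12 = 656/1.61 = 407 > K2 = 186; K2/α21 = 186/0.857 = 217 < K1 = 656.
Since the inequalities point opposite ways, species 1 can invade but species 2 cannot.

species 1 excludes species 2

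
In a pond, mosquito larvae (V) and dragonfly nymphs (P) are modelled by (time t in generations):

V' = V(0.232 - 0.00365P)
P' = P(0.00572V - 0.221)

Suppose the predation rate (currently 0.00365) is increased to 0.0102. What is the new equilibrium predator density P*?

P* ≈ 22.7

At the interior fixed point, setting dV/dt = 0 with V > 0 fixes P* = (prey growth rate)/(VP coefficient) — independent of the other coefficients.
With the change, P* = 0.232/0.0102 = 22.7; it falls from 63.6.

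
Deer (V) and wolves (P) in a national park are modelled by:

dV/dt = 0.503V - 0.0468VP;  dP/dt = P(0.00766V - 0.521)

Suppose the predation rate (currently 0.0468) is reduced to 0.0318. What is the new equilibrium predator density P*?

P* ≈ 15.8

At the interior fixed point, setting dV/dt = 0 with V > 0 fixes P* = (prey growth rate)/(VP coefficient) — independent of the other coefficients.
With the change, P* = 0.503/0.0318 = 15.8; it rises from 10.7.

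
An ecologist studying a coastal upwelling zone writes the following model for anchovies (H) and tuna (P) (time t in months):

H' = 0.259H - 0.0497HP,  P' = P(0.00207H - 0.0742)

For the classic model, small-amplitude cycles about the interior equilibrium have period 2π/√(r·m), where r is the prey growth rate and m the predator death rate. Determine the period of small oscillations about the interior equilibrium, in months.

Here r = 0.259 and m = 0.0742, so r·m = 0.0192.
ω = √0.0192 = 0.139 per month, hence T = 2π/ω ≈ 45.3 months.

T ≈ 45.3 months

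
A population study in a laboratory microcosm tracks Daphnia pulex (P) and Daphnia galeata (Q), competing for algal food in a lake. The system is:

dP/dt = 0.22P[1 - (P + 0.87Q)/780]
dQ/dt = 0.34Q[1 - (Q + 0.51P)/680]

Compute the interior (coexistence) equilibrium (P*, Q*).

Setting both brackets to zero gives the nullclines P + 0.87Q = 780 and 0.51P + Q = 680.
Substituting Q = 680 - 0.51P into the first: P(1 - 0.87·0.51) = 780 - 0.87·680.
So P* = 188/0.556 = 339, and then Q* = 680 - 0.51·339 = 507.

P* ≈ 339, Q* ≈ 507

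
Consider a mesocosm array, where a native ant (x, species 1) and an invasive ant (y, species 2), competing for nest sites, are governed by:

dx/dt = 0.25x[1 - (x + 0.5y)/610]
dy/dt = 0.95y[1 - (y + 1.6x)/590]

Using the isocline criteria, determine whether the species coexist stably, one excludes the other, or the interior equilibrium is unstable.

species 1 excludes species 2

Compare the nullcline intercepts: K1/α12 = 610/0.5 = 1220 > K2 = 590; K2/α21 = 590/1.6 = 369 < K1 = 610.
Since the inequalities point opposite ways, species 1 can invade but species 2 cannot.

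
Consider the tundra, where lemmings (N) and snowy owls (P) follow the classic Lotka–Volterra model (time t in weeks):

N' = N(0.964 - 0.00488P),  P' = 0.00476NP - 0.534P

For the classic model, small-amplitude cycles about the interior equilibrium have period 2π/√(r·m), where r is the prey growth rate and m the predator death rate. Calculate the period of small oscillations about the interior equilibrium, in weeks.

T ≈ 8.76 weeks

Here r = 0.964 and m = 0.534, so r·m = 0.515.
ω = √0.515 = 0.717 per week, hence T = 2π/ω ≈ 8.76 weeks.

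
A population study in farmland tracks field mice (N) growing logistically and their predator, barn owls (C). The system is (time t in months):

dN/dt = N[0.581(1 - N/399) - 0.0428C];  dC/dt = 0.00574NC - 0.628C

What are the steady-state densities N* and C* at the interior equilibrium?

N* ≈ 109, C* ≈ 9.85

From dC/dt = 0 with C > 0: 0.00574N* = 0.628, so N* = 109.
Substitute into dN/dt = 0: 0.581(1 - 109/399) = 0.0428C*.
The bracket is 0.726, giving C* = 0.422/0.0428 = 9.85.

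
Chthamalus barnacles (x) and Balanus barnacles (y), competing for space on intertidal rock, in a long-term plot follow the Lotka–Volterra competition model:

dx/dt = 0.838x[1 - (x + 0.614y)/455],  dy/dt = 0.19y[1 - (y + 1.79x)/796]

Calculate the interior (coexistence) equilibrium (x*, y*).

x* ≈ 341, y* ≈ 186

Setting both brackets to zero gives the nullclines x + 0.614y = 455 and 1.79x + y = 796.
Substituting y = 796 - 1.79x into the first: x(1 - 0.614·1.79) = 455 - 0.614·796.
So x* = -33.7/-0.0991 = 341, and then y* = 796 - 1.79·341 = 186.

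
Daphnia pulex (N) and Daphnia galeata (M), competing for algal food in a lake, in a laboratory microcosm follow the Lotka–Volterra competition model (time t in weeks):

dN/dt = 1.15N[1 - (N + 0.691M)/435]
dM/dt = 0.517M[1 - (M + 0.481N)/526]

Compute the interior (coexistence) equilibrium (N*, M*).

N* ≈ 107, M* ≈ 474

Setting both brackets to zero gives the nullclines N + 0.691M = 435 and 0.481N + M = 526.
Substituting M = 526 - 0.481N into the first: N(1 - 0.691·0.481) = 435 - 0.691·526.
So N* = 71.5/0.668 = 107, and then M* = 526 - 0.481·107 = 474.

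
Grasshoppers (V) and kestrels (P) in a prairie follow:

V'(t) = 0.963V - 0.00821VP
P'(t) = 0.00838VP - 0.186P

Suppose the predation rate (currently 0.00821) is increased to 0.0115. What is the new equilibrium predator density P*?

P* ≈ 83.7

At the interior fixed point, setting dV/dt = 0 with V > 0 fixes P* = (prey growth rate)/(VP coefficient) — independent of the other coefficients.
With the change, P* = 0.963/0.0115 = 83.7; it falls from 117.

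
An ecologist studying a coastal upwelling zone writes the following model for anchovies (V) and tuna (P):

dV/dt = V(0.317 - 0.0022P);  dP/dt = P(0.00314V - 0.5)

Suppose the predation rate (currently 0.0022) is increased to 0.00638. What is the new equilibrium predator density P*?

At the interior fixed point, setting dV/dt = 0 with V > 0 fixes P* = (prey growth rate)/(VP coefficient) — independent of the other coefficients.
With the change, P* = 0.317/0.00638 = 49.7; it falls from 144.

P* ≈ 49.7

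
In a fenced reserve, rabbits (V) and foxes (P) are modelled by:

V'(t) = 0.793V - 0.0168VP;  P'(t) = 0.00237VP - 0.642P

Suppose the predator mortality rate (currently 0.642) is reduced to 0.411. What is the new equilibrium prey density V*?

V* ≈ 173

At the interior fixed point, setting dP/dt = 0 with P > 0 fixes V* = (predator death rate)/(VP coefficient) — independent of the other coefficients.
With the change, V* = 0.411/0.00237 = 173; it falls from 271.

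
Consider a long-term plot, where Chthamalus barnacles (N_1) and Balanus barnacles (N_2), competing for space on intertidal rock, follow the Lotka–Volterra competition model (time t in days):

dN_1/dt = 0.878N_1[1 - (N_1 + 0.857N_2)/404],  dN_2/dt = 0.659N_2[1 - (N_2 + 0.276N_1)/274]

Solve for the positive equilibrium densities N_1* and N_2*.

N_1* ≈ 222, N_2* ≈ 213

Setting both brackets to zero gives the nullclines N_1 + 0.857N_2 = 404 and 0.276N_1 + N_2 = 274.
Substituting N_2 = 274 - 0.276N_1 into the first: N_1(1 - 0.857·0.276) = 404 - 0.857·274.
So N_1* = 169/0.763 = 222, and then N_2* = 274 - 0.276·222 = 213.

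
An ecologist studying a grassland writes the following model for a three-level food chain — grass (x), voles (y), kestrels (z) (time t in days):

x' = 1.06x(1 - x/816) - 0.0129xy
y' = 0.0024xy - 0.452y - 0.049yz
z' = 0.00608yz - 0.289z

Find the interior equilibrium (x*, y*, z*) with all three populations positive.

x* ≈ 344, y* ≈ 47.5, z* ≈ 7.62

From dz/dt = 0: 0.00608y* = 0.289, so y* = 47.5.
From dx/dt = 0: 1.06(1 - x*/816) = 0.0129·47.5, giving x* = 816·(1 - 0.578) = 344.
From dy/dt = 0: 0.0024·344 - 0.452 = 0.049z*, so z* = 0.374/0.049 = 7.62.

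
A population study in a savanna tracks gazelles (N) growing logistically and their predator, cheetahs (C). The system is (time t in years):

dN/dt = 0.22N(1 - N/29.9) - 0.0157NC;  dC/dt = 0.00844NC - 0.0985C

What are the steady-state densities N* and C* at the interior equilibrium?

From dC/dt = 0 with C > 0: 0.00844N* = 0.0985, so N* = 11.7.
Substitute into dN/dt = 0: 0.22(1 - 11.7/29.9) = 0.0157C*.
The bracket is 0.61, giving C* = 0.134/0.0157 = 8.54.

N* ≈ 11.7, C* ≈ 8.54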